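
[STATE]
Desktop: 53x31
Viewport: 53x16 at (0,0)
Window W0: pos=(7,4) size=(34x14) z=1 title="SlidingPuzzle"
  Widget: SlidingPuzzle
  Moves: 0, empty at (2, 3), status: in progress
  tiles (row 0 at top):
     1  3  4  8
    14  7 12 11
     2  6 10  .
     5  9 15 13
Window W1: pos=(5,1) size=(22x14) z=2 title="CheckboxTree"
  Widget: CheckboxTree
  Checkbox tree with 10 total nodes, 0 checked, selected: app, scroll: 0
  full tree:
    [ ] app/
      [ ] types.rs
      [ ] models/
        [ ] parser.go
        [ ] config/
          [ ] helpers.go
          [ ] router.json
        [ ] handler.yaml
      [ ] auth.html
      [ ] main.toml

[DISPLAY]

                                                     
     ┏━━━━━━━━━━━━━━━━━━━━┓                          
     ┃ CheckboxTree       ┃                          
     ┠────────────────────┨                          
     ┃>[ ] app/           ┃━━━━━━━━━━━━━┓            
     ┃   [ ] types.rs     ┃             ┃            
     ┃   [ ] models/      ┃─────────────┨            
     ┃     [ ] parser.go  ┃─┐           ┃            
     ┃     [ ] config/    ┃ │           ┃            
     ┃       [ ] helpers.g┃─┤           ┃            
     ┃       [ ] router.js┃ │           ┃            
     ┃     [ ] handler.yam┃─┤           ┃            
     ┃   [ ] auth.html    ┃ │           ┃            
     ┃   [ ] main.toml    ┃─┤           ┃            
     ┗━━━━━━━━━━━━━━━━━━━━┛ │           ┃            
       ┃└────┴────┴────┴────┘           ┃            


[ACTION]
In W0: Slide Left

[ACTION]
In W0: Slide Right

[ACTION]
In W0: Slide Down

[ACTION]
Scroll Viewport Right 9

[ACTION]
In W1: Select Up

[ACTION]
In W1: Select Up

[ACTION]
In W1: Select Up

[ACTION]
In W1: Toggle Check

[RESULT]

                                                     
     ┏━━━━━━━━━━━━━━━━━━━━┓                          
     ┃ CheckboxTree       ┃                          
     ┠────────────────────┨                          
     ┃>[x] app/           ┃━━━━━━━━━━━━━┓            
     ┃   [x] types.rs     ┃             ┃            
     ┃   [x] models/      ┃─────────────┨            
     ┃     [x] parser.go  ┃─┐           ┃            
     ┃     [x] config/    ┃ │           ┃            
     ┃       [x] helpers.g┃─┤           ┃            
     ┃       [x] router.js┃ │           ┃            
     ┃     [x] handler.yam┃─┤           ┃            
     ┃   [x] auth.html    ┃ │           ┃            
     ┃   [x] main.toml    ┃─┤           ┃            
     ┗━━━━━━━━━━━━━━━━━━━━┛ │           ┃            
       ┃└────┴────┴────┴────┘           ┃            


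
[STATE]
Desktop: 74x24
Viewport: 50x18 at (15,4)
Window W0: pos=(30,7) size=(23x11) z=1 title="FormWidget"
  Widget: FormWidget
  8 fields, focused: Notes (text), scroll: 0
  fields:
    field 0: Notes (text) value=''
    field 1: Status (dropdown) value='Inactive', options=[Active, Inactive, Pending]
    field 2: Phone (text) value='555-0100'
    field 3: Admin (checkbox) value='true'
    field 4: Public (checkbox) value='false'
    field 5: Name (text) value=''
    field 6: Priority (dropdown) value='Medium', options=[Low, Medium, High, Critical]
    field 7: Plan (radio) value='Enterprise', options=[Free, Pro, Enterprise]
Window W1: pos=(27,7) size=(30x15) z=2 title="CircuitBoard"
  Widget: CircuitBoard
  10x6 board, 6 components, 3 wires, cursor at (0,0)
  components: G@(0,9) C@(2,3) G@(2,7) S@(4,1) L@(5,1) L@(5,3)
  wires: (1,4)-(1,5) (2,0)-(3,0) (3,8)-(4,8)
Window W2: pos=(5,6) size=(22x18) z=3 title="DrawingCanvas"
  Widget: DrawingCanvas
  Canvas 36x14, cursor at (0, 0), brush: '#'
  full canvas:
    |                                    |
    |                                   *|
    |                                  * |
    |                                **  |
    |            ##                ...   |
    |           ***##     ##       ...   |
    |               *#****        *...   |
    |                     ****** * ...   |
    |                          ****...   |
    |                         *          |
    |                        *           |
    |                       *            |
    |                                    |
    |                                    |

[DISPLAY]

                                                  
                                                  
━━━━━━━━━━━┓                                      
anvas      ┃┏━━━━━━━━━━━━━━━━━━━━━━━━━━━━┓        
───────────┨┃ CircuitBoard               ┃        
           ┃┠────────────────────────────┨        
           ┃┃   0 1 2 3 4 5 6 7 8 9      ┃        
           ┃┃0  [.]                      ┃        
           ┃┃                            ┃        
   ##      ┃┃1                   · ─ ·   ┃        
  ***##    ┃┃                            ┃        
      *#***┃┃2   ·           C           ┃        
           ┃┃    │                       ┃        
           ┃┃3   ·                       ┃        
           ┃┃                            ┃        
           ┃┃4       S                   ┃        
           ┃┃                            ┃        
           ┃┗━━━━━━━━━━━━━━━━━━━━━━━━━━━━┛        


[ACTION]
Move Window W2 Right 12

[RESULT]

                                                  
                                                  
  ┏━━━━━━━━━━━━━━━━━━━━┓                          
  ┃ DrawingCanvas      ┃━━━━━━━━━━━━━━━━━┓        
  ┠────────────────────┨rd               ┃        
  ┃+                   ┃─────────────────┨        
  ┃                    ┃4 5 6 7 8 9      ┃        
  ┃                    ┃                 ┃        
  ┃                    ┃                 ┃        
  ┃            ##      ┃         · ─ ·   ┃        
  ┃           ***##    ┃                 ┃        
  ┃               *#***┃     C           ┃        
  ┃                    ┃                 ┃        
  ┃                    ┃                 ┃        
  ┃                    ┃                 ┃        
  ┃                    ┃                 ┃        
  ┃                    ┃                 ┃        
  ┃                    ┃━━━━━━━━━━━━━━━━━┛        


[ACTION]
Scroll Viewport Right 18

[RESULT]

                                                  
                                                  
━━━━━━━━━━━━━━┓                                   
ngCanvas      ┃━━━━━━━━━━━━━━━━━┓                 
──────────────┨rd               ┃                 
              ┃─────────────────┨                 
              ┃4 5 6 7 8 9      ┃                 
              ┃                 ┃                 
              ┃                 ┃                 
      ##      ┃         · ─ ·   ┃                 
     ***##    ┃                 ┃                 
         *#***┃     C           ┃                 
              ┃                 ┃                 
              ┃                 ┃                 
              ┃                 ┃                 
              ┃                 ┃                 
              ┃                 ┃                 
              ┃━━━━━━━━━━━━━━━━━┛                 


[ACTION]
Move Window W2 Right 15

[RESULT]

                                                  
                                                  
        ┏━━━━━━━━━━━━━━━━━━━━┓                    
   ┏━━━━┃ DrawingCanvas      ┃━━┓                 
   ┃ Cir┠────────────────────┨  ┃                 
   ┠────┃+                   ┃──┨                 
   ┃   0┃                    ┃  ┃                 
   ┃0  [┃                    ┃  ┃                 
   ┃    ┃                    ┃  ┃                 
   ┃1   ┃            ##      ┃  ┃                 
   ┃    ┃           ***##    ┃  ┃                 
   ┃2   ┃               *#***┃  ┃                 
   ┃    ┃                    ┃  ┃                 
   ┃3   ┃                    ┃  ┃                 
   ┃    ┃                    ┃  ┃                 
   ┃4   ┃                    ┃  ┃                 
   ┃    ┃                    ┃  ┃                 
   ┗━━━━┃                    ┃━━┛                 


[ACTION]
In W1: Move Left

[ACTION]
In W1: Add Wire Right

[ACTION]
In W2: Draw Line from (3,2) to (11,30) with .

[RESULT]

                                                  
                                                  
        ┏━━━━━━━━━━━━━━━━━━━━┓                    
   ┏━━━━┃ DrawingCanvas      ┃━━┓                 
   ┃ Cir┠────────────────────┨  ┃                 
   ┠────┃+                   ┃──┨                 
   ┃   0┃                    ┃  ┃                 
   ┃0  [┃                    ┃  ┃                 
   ┃    ┃  ..                ┃  ┃                 
   ┃1   ┃    ....    ##      ┃  ┃                 
   ┃    ┃        ...***##    ┃  ┃                 
   ┃2   ┃           ....*#***┃  ┃                 
   ┃    ┃               ...  ┃  ┃                 
   ┃3   ┃                  ..┃  ┃                 
   ┃    ┃                    ┃  ┃                 
   ┃4   ┃                    ┃  ┃                 
   ┃    ┃                    ┃  ┃                 
   ┗━━━━┃                    ┃━━┛                 


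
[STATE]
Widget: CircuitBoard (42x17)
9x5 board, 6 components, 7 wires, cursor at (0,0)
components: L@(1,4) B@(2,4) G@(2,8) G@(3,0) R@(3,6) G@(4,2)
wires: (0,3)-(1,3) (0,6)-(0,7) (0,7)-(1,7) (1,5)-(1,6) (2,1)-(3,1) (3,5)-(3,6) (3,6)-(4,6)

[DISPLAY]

   0 1 2 3 4 5 6 7 8                      
0  [.]          ·           · ─ ·         
                │               │         
1               ·   L   · ─ ·   ·         
                                          
2       ·           B               G     
        │                                 
3   G   ·               · ─ R             
                            │             
4           G               ·             
Cursor: (0,0)                             
                                          
                                          
                                          
                                          
                                          
                                          


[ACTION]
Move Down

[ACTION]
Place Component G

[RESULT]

   0 1 2 3 4 5 6 7 8                      
0               ·           · ─ ·         
                │               │         
1  [G]          ·   L   · ─ ·   ·         
                                          
2       ·           B               G     
        │                                 
3   G   ·               · ─ R             
                            │             
4           G               ·             
Cursor: (1,0)                             
                                          
                                          
                                          
                                          
                                          
                                          


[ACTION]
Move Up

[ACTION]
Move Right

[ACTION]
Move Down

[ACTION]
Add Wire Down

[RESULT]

   0 1 2 3 4 5 6 7 8                      
0               ·           · ─ ·         
                │               │         
1   G  [.]      ·   L   · ─ ·   ·         
        │                                 
2       ·           B               G     
        │                                 
3   G   ·               · ─ R             
                            │             
4           G               ·             
Cursor: (1,1)                             
                                          
                                          
                                          
                                          
                                          
                                          


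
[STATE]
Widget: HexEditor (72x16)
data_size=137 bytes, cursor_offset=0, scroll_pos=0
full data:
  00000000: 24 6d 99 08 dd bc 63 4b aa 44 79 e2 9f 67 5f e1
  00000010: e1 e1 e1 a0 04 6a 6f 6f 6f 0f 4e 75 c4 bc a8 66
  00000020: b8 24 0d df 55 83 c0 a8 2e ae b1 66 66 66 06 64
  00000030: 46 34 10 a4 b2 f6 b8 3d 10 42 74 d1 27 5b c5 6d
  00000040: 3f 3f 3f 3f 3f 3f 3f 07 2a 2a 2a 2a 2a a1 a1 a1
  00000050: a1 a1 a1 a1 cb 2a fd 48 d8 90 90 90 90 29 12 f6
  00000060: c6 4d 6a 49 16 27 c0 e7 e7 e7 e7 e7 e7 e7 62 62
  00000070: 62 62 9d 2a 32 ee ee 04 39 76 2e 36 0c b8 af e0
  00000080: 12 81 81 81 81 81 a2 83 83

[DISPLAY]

00000000  24 6d 99 08 dd bc 63 4b  aa 44 79 e2 9f 67 5f e1  |$m....cK.Dy
00000010  e1 e1 e1 a0 04 6a 6f 6f  6f 0f 4e 75 c4 bc a8 66  |.....jooo.N
00000020  b8 24 0d df 55 83 c0 a8  2e ae b1 66 66 66 06 64  |.$..U......
00000030  46 34 10 a4 b2 f6 b8 3d  10 42 74 d1 27 5b c5 6d  |F4.....=.Bt
00000040  3f 3f 3f 3f 3f 3f 3f 07  2a 2a 2a 2a 2a a1 a1 a1  |???????.***
00000050  a1 a1 a1 a1 cb 2a fd 48  d8 90 90 90 90 29 12 f6  |.....*.H...
00000060  c6 4d 6a 49 16 27 c0 e7  e7 e7 e7 e7 e7 e7 62 62  |.MjI.'.....
00000070  62 62 9d 2a 32 ee ee 04  39 76 2e 36 0c b8 af e0  |bb.*2...9v.
00000080  12 81 81 81 81 81 a2 83  83                       |.........  
                                                                        
                                                                        
                                                                        
                                                                        
                                                                        
                                                                        
                                                                        


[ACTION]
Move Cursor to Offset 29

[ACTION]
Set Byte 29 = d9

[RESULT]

00000000  24 6d 99 08 dd bc 63 4b  aa 44 79 e2 9f 67 5f e1  |$m....cK.Dy
00000010  e1 e1 e1 a0 04 6a 6f 6f  6f 0f 4e 75 c4 D9 a8 66  |.....jooo.N
00000020  b8 24 0d df 55 83 c0 a8  2e ae b1 66 66 66 06 64  |.$..U......
00000030  46 34 10 a4 b2 f6 b8 3d  10 42 74 d1 27 5b c5 6d  |F4.....=.Bt
00000040  3f 3f 3f 3f 3f 3f 3f 07  2a 2a 2a 2a 2a a1 a1 a1  |???????.***
00000050  a1 a1 a1 a1 cb 2a fd 48  d8 90 90 90 90 29 12 f6  |.....*.H...
00000060  c6 4d 6a 49 16 27 c0 e7  e7 e7 e7 e7 e7 e7 62 62  |.MjI.'.....
00000070  62 62 9d 2a 32 ee ee 04  39 76 2e 36 0c b8 af e0  |bb.*2...9v.
00000080  12 81 81 81 81 81 a2 83  83                       |.........  
                                                                        
                                                                        
                                                                        
                                                                        
                                                                        
                                                                        
                                                                        


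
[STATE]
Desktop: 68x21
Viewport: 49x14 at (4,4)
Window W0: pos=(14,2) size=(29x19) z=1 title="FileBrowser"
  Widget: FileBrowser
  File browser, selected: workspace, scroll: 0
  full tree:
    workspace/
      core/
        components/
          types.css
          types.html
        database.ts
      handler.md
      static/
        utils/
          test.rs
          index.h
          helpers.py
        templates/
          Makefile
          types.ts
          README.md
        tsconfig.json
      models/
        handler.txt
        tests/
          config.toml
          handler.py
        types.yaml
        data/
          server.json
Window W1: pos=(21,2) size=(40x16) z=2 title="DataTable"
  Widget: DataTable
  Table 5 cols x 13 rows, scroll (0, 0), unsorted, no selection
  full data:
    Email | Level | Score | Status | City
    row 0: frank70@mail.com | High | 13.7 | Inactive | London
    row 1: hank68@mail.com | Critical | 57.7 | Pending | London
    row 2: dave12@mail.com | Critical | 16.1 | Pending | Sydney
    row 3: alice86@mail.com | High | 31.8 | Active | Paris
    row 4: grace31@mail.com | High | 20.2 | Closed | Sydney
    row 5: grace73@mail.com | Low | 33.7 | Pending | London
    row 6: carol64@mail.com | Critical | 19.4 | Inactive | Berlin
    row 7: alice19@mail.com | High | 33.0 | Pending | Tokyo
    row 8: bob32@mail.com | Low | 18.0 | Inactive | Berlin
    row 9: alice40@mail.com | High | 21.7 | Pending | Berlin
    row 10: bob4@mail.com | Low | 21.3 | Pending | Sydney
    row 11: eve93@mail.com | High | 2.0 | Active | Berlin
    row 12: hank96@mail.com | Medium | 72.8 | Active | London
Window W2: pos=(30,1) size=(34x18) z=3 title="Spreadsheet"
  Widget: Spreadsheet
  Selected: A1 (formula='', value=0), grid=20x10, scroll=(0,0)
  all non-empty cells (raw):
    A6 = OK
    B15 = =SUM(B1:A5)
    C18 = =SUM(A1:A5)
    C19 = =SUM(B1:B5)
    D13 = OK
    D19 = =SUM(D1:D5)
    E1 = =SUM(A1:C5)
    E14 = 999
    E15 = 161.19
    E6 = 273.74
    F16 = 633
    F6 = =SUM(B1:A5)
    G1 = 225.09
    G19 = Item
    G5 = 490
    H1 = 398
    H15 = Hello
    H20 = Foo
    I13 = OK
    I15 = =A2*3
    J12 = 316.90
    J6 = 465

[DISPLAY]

          ┠──────┠────────┃A1:                   
          ┃> [-] ┃Email   ┃       A       B      
          ┃    [+┃────────┃----------------------
          ┃    ha┃frank70@┃  1      [0]       0  
          ┃    [+┃hank68@m┃  2        0       0  
          ┃    [+┃dave12@m┃  3        0       0  
          ┃      ┃alice86@┃  4        0       0  
          ┃      ┃grace31@┃  5        0       0  
          ┃      ┃grace73@┃  6 OK             0  
          ┃      ┃carol64@┃  7        0       0  
          ┃      ┃alice19@┃  8        0       0  
          ┃      ┃bob32@ma┃  9        0       0  
          ┃      ┃alice40@┃ 10        0       0  
          ┃      ┗━━━━━━━━┃ 11        0       0  


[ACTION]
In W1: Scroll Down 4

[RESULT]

          ┠──────┠────────┃A1:                   
          ┃> [-] ┃Email   ┃       A       B      
          ┃    [+┃────────┃----------------------
          ┃    ha┃alice86@┃  1      [0]       0  
          ┃    [+┃grace31@┃  2        0       0  
          ┃    [+┃grace73@┃  3        0       0  
          ┃      ┃carol64@┃  4        0       0  
          ┃      ┃alice19@┃  5        0       0  
          ┃      ┃bob32@ma┃  6 OK             0  
          ┃      ┃alice40@┃  7        0       0  
          ┃      ┃bob4@mai┃  8        0       0  
          ┃      ┃eve93@ma┃  9        0       0  
          ┃      ┃hank96@m┃ 10        0       0  
          ┃      ┗━━━━━━━━┃ 11        0       0  


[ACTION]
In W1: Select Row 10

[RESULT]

          ┠──────┠────────┃A1:                   
          ┃> [-] ┃Email   ┃       A       B      
          ┃    [+┃────────┃----------------------
          ┃    ha┃alice86@┃  1      [0]       0  
          ┃    [+┃grace31@┃  2        0       0  
          ┃    [+┃grace73@┃  3        0       0  
          ┃      ┃carol64@┃  4        0       0  
          ┃      ┃alice19@┃  5        0       0  
          ┃      ┃bob32@ma┃  6 OK             0  
          ┃      ┃alice40@┃  7        0       0  
          ┃      ┃>ob4@mai┃  8        0       0  
          ┃      ┃eve93@ma┃  9        0       0  
          ┃      ┃hank96@m┃ 10        0       0  
          ┃      ┗━━━━━━━━┃ 11        0       0  


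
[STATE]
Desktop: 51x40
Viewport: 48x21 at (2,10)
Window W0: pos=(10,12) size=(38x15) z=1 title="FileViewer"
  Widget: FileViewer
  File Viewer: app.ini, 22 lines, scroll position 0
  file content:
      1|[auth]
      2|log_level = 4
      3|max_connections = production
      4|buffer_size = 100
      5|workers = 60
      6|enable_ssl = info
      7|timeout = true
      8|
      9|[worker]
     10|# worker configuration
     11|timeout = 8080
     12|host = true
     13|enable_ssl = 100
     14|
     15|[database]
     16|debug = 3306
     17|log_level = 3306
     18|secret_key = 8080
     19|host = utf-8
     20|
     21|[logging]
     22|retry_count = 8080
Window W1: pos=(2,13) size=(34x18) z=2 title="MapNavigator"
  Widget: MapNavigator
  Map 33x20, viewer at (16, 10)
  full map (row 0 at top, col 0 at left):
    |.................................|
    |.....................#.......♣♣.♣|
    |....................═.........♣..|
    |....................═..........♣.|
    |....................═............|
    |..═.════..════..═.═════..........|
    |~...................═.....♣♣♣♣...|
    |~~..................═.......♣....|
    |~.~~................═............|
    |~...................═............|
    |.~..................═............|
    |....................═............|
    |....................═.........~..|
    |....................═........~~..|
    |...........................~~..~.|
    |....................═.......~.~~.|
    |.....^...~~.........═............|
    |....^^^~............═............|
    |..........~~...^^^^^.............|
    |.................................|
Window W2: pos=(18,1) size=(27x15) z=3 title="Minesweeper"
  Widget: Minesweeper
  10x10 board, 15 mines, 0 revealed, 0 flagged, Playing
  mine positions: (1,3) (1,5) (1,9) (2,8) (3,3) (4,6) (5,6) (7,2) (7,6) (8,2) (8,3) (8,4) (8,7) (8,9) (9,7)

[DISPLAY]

                ┃■■■■■■■■■■               ┃     
                ┃■■■■■■■■■■               ┃     
        ┏━━━━━━━┃■■■■■■■■■■               ┃━━┓  
┏━━━━━━━━━━━━━━━┃■■■■■■■■■■               ┃  ┃  
┃ MapNavigator  ┃                         ┃──┨  
┠───────────────┗━━━━━━━━━━━━━━━━━━━━━━━━━┛ ▲┃  
┃....................═..........♣┃          █┃  
┃....................═...........┃ion       ░┃  
┃..═.════..════..═.═════.........┃          ░┃  
┃~...................═.....♣♣♣♣..┃          ░┃  
┃~~..................═.......♣...┃          ░┃  
┃~.~~................═...........┃          ░┃  
┃~...................═...........┃          ░┃  
┃.~..............@...═...........┃          ░┃  
┃....................═...........┃          ░┃  
┃....................═.........~.┃          ▼┃  
┃....................═........~~.┃━━━━━━━━━━━┛  
┃...........................~~..~┃              
┃....................═.......~.~~┃              
┃.....^...~~.........═...........┃              
┗━━━━━━━━━━━━━━━━━━━━━━━━━━━━━━━━┛              


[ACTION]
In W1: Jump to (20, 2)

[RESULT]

                ┃■■■■■■■■■■               ┃     
                ┃■■■■■■■■■■               ┃     
        ┏━━━━━━━┃■■■■■■■■■■               ┃━━┓  
┏━━━━━━━━━━━━━━━┃■■■■■■■■■■               ┃  ┃  
┃ MapNavigator  ┃                         ┃──┨  
┠───────────────┗━━━━━━━━━━━━━━━━━━━━━━━━━┛ ▲┃  
┃                                ┃          █┃  
┃                                ┃ion       ░┃  
┃                                ┃          ░┃  
┃                                ┃          ░┃  
┃                                ┃          ░┃  
┃.............................   ┃          ░┃  
┃.................#.......♣♣.♣   ┃          ░┃  
┃................@.........♣..   ┃          ░┃  
┃................═..........♣.   ┃          ░┃  
┃................═............   ┃          ▼┃  
┃════..════..═.═════..........   ┃━━━━━━━━━━━┛  
┃................═.....♣♣♣♣...   ┃              
┃................═.......♣....   ┃              
┃................═............   ┃              
┗━━━━━━━━━━━━━━━━━━━━━━━━━━━━━━━━┛              


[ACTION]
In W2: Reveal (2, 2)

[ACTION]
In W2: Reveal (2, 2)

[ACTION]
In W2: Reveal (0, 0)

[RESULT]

                ┃ 111 2■■■■               ┃     
                ┃ 2■422■■■■               ┃     
        ┏━━━━━━━┃ 2■■■■■■■■               ┃━━┓  
┏━━━━━━━━━━━━━━━┃ 1■■■■■■■■               ┃  ┃  
┃ MapNavigator  ┃                         ┃──┨  
┠───────────────┗━━━━━━━━━━━━━━━━━━━━━━━━━┛ ▲┃  
┃                                ┃          █┃  
┃                                ┃ion       ░┃  
┃                                ┃          ░┃  
┃                                ┃          ░┃  
┃                                ┃          ░┃  
┃.............................   ┃          ░┃  
┃.................#.......♣♣.♣   ┃          ░┃  
┃................@.........♣..   ┃          ░┃  
┃................═..........♣.   ┃          ░┃  
┃................═............   ┃          ▼┃  
┃════..════..═.═════..........   ┃━━━━━━━━━━━┛  
┃................═.....♣♣♣♣...   ┃              
┃................═.......♣....   ┃              
┃................═............   ┃              
┗━━━━━━━━━━━━━━━━━━━━━━━━━━━━━━━━┛              


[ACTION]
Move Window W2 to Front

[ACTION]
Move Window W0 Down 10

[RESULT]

                ┃ 111 2■■■■               ┃     
                ┃ 2■422■■■■               ┃     
                ┃ 2■■■■■■■■               ┃     
┏━━━━━━━━━━━━━━━┃ 1■■■■■■■■               ┃     
┃ MapNavigator  ┃                         ┃     
┠───────────────┗━━━━━━━━━━━━━━━━━━━━━━━━━┛     
┃                                ┃              
┃                                ┃              
┃                                ┃              
┃                                ┃              
┃                                ┃              
┃.............................   ┃              
┃.................#.......♣♣.♣   ┃━━━━━━━━━━━┓  
┃................@.........♣..   ┃           ┃  
┃................═..........♣.   ┃───────────┨  
┃................═............   ┃          ▲┃  
┃════..════..═.═════..........   ┃          █┃  
┃................═.....♣♣♣♣...   ┃ion       ░┃  
┃................═.......♣....   ┃          ░┃  
┃................═............   ┃          ░┃  
┗━━━━━━━━━━━━━━━━━━━━━━━━━━━━━━━━┛          ░┃  


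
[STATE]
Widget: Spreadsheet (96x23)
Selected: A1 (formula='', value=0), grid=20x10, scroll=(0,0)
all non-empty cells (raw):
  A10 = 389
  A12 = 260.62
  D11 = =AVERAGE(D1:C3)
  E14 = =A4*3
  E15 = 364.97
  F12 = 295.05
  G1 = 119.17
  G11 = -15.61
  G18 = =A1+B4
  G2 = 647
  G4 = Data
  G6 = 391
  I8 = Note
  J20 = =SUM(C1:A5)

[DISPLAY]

A1:                                                                                             
       A       B       C       D       E       F       G       H       I       J                
------------------------------------------------------------------------------------------------
  1      [0]       0       0       0       0       0  119.17       0       0       0            
  2        0       0       0       0       0       0     647       0       0       0            
  3        0       0       0       0       0       0       0       0       0       0            
  4        0       0       0       0       0       0Data           0       0       0            
  5        0       0       0       0       0       0       0       0       0       0            
  6        0       0       0       0       0       0     391       0       0       0            
  7        0       0       0       0       0       0       0       0       0       0            
  8        0       0       0       0       0       0       0       0Note           0            
  9        0       0       0       0       0       0       0       0       0       0            
 10      389       0       0       0       0       0       0       0       0       0            
 11        0       0       0       0       0       0  -15.61       0       0       0            
 12   260.62       0       0       0       0  295.05       0       0       0       0            
 13        0       0       0       0       0       0       0       0       0       0            
 14        0       0       0       0       0       0       0       0       0       0            
 15        0       0       0       0  364.97       0       0       0       0       0            
 16        0       0       0       0       0       0       0       0       0       0            
 17        0       0       0       0       0       0       0       0       0       0            
 18        0       0       0       0       0       0       0       0       0       0            
 19        0       0       0       0       0       0       0       0       0       0            
 20        0       0       0       0       0       0       0       0       0       0            


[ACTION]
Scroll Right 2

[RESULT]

A1:                                                                                             
       C       D       E       F       G       H       I       J                                
------------------------------------------------------------------------------------------------
  1        0       0       0       0  119.17       0       0       0                            
  2        0       0       0       0     647       0       0       0                            
  3        0       0       0       0       0       0       0       0                            
  4        0       0       0       0Data           0       0       0                            
  5        0       0       0       0       0       0       0       0                            
  6        0       0       0       0     391       0       0       0                            
  7        0       0       0       0       0       0       0       0                            
  8        0       0       0       0       0       0Note           0                            
  9        0       0       0       0       0       0       0       0                            
 10        0       0       0       0       0       0       0       0                            
 11        0       0       0       0  -15.61       0       0       0                            
 12        0       0       0  295.05       0       0       0       0                            
 13        0       0       0       0       0       0       0       0                            
 14        0       0       0       0       0       0       0       0                            
 15        0       0  364.97       0       0       0       0       0                            
 16        0       0       0       0       0       0       0       0                            
 17        0       0       0       0       0       0       0       0                            
 18        0       0       0       0       0       0       0       0                            
 19        0       0       0       0       0       0       0       0                            
 20        0       0       0       0       0       0       0       0                            


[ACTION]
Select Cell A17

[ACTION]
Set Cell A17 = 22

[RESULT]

A17: 22                                                                                         
       C       D       E       F       G       H       I       J                                
------------------------------------------------------------------------------------------------
  1        0       0       0       0  119.17       0       0       0                            
  2        0       0       0       0     647       0       0       0                            
  3        0       0       0       0       0       0       0       0                            
  4        0       0       0       0Data           0       0       0                            
  5        0       0       0       0       0       0       0       0                            
  6        0       0       0       0     391       0       0       0                            
  7        0       0       0       0       0       0       0       0                            
  8        0       0       0       0       0       0Note           0                            
  9        0       0       0       0       0       0       0       0                            
 10        0       0       0       0       0       0       0       0                            
 11        0       0       0       0  -15.61       0       0       0                            
 12        0       0       0  295.05       0       0       0       0                            
 13        0       0       0       0       0       0       0       0                            
 14        0       0       0       0       0       0       0       0                            
 15        0       0  364.97       0       0       0       0       0                            
 16        0       0       0       0       0       0       0       0                            
 17        0       0       0       0       0       0       0       0                            
 18        0       0       0       0       0       0       0       0                            
 19        0       0       0       0       0       0       0       0                            
 20        0       0       0       0       0       0       0       0                            


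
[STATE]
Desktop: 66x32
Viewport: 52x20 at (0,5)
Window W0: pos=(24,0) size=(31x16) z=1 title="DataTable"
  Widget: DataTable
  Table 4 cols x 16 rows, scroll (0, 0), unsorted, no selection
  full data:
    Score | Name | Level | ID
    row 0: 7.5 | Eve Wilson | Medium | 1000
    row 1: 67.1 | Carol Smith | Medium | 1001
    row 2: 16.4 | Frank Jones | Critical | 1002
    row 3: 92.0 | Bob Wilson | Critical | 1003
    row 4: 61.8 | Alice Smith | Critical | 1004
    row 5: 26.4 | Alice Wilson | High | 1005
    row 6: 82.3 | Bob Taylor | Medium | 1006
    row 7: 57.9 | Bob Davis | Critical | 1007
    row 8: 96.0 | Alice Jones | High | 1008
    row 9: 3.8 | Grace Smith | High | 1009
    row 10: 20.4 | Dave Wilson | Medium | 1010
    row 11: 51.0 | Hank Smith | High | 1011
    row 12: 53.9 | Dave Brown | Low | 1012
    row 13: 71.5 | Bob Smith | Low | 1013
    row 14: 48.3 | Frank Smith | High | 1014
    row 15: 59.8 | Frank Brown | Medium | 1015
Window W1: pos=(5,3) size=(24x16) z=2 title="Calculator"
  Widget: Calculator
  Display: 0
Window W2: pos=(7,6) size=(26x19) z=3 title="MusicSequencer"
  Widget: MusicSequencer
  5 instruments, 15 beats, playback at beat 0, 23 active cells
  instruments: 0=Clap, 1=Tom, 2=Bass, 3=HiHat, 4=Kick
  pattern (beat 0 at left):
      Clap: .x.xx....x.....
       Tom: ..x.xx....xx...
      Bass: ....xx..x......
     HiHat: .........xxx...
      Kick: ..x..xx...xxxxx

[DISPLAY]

     ┠──────────────────────┨ │Eve Wilson  │Medium  
     ┃ ┏━━━━━━━━━━━━━━━━━━━━━━━━┓rol Smith │Medium  
     ┃┌┃ MusicSequencer         ┃ank Jones │Critical
     ┃│┠────────────────────────┨b Wilson  │Critical
     ┃├┃      ▼12345678901234   ┃ice Smith │Critical
     ┃│┃  Clap·█·██····█·····   ┃ice Wilson│High    
     ┃├┃   Tom··█·██····██···   ┃b Taylor  │Medium  
     ┃│┃  Bass····██··█······   ┃b Davis   │Critical
     ┃├┃ HiHat·········███···   ┃ice Jones │High    
     ┃│┃  Kick··█··██···█████   ┃ace Smith │High    
     ┃├┃                        ┃━━━━━━━━━━━━━━━━━━━
     ┃│┃                        ┃                   
     ┃└┃                        ┃                   
     ┗━┃                        ┃                   
       ┃                        ┃                   
       ┃                        ┃                   
       ┃                        ┃                   
       ┃                        ┃                   
       ┃                        ┃                   
       ┗━━━━━━━━━━━━━━━━━━━━━━━━┛                   


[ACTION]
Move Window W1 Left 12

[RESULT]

┠──────────────────────┨┃7.5  │Eve Wilson  │Medium  
┃      ┏━━━━━━━━━━━━━━━━━━━━━━━━┓rol Smith │Medium  
┃┌───┬─┃ MusicSequencer         ┃ank Jones │Critical
┃│ 7 │ ┠────────────────────────┨b Wilson  │Critical
┃├───┼─┃      ▼12345678901234   ┃ice Smith │Critical
┃│ 4 │ ┃  Clap·█·██····█·····   ┃ice Wilson│High    
┃├───┼─┃   Tom··█·██····██···   ┃b Taylor  │Medium  
┃│ 1 │ ┃  Bass····██··█······   ┃b Davis   │Critical
┃├───┼─┃ HiHat·········███···   ┃ice Jones │High    
┃│ 0 │ ┃  Kick··█··██···█████   ┃ace Smith │High    
┃├───┼─┃                        ┃━━━━━━━━━━━━━━━━━━━
┃│ C │ ┃                        ┃                   
┃└───┴─┃                        ┃                   
┗━━━━━━┃                        ┃                   
       ┃                        ┃                   
       ┃                        ┃                   
       ┃                        ┃                   
       ┃                        ┃                   
       ┃                        ┃                   
       ┗━━━━━━━━━━━━━━━━━━━━━━━━┛                   


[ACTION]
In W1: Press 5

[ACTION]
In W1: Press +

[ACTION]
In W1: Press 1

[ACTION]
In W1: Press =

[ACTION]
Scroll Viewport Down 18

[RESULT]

┃│ 1 │ ┃  Bass····██··█······   ┃b Davis   │Critical
┃├───┼─┃ HiHat·········███···   ┃ice Jones │High    
┃│ 0 │ ┃  Kick··█··██···█████   ┃ace Smith │High    
┃├───┼─┃                        ┃━━━━━━━━━━━━━━━━━━━
┃│ C │ ┃                        ┃                   
┃└───┴─┃                        ┃                   
┗━━━━━━┃                        ┃                   
       ┃                        ┃                   
       ┃                        ┃                   
       ┃                        ┃                   
       ┃                        ┃                   
       ┃                        ┃                   
       ┗━━━━━━━━━━━━━━━━━━━━━━━━┛                   
                                                    
                                                    
                                                    
                                                    
                                                    
                                                    
                                                    
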